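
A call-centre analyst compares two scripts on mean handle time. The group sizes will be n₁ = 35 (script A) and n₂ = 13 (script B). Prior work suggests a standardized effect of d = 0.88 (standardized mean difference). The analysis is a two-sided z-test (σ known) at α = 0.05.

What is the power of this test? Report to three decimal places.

Noncentrality parameter: λ = d / √(1/n₁ + 1/n₂) = 0.88 / √(1/35 + 1/13) = 2.7094
Critical value for a two-sided test at α = 0.05: z_{α/2} = 1.960.
Power = Φ(λ − 1.960) + Φ(−λ − 1.960) = Φ(0.749) + Φ(-4.669) = 0.7732 + 0.0000 = 0.7732.

Power ≈ 0.773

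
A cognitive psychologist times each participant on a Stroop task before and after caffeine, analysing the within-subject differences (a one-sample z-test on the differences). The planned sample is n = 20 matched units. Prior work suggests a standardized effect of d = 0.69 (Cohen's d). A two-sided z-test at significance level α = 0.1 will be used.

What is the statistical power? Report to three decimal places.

Noncentrality parameter: δ = d·√n = 0.69 × √20 = 3.0858
Critical value for a two-sided test at α = 0.1: z_{α/2} = 1.645.
Power = Φ(δ − 1.645) + Φ(−δ − 1.645) = Φ(1.441) + Φ(-4.731) = 0.9252 + 0.0000 = 0.9252.

Power ≈ 0.925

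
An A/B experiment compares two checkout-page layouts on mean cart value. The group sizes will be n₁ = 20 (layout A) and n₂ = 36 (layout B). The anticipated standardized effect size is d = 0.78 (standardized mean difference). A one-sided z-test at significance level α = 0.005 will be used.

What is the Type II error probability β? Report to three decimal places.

β ≈ 0.413

Noncentrality parameter: δ = d / √(1/n₁ + 1/n₂) = 0.78 / √(1/20 + 1/36) = 2.7968
Critical value for a one-sided test at α = 0.005: z_α = 2.576.
Power = Φ(δ − 2.576) = Φ(0.221) = 0.5875.
Type II error: β = 1 − power = 1 − 0.5875 = 0.4125.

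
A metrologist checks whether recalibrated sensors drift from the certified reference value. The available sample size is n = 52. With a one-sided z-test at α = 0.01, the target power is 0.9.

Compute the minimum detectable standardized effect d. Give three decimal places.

d ≈ 0.500

Need Φ(δ − 2.326) = 0.9, so δ = 2.326 + 1.282 = 3.608.
δ = d·√n ⇒ d = δ/√n = 3.608/√52 = 0.5003.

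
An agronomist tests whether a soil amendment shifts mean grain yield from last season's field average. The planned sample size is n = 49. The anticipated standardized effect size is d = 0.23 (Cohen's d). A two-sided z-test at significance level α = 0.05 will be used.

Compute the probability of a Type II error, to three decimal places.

Noncentrality parameter: δ = d·√n = 0.23 × √49 = 1.6100
Two-sided α = 0.05 → critical value z_{0.025} = 1.960.
Power = Φ(δ − 1.960) + Φ(−δ − 1.960) = Φ(-0.350) + Φ(-3.570) = 0.3632 + 0.0002 = 0.3634.
Type II error: β = 1 − power = 1 − 0.3634 = 0.6366.

β ≈ 0.637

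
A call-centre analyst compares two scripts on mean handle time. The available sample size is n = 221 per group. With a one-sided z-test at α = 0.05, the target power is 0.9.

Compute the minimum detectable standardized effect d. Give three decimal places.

d ≈ 0.278

Need Φ(δ − 1.645) = 0.9, so δ = 1.645 + 1.282 = 2.926.
δ = d·√(n/2) ⇒ d = δ/√(n/2) = 2.926/√(221/2) = 0.2784.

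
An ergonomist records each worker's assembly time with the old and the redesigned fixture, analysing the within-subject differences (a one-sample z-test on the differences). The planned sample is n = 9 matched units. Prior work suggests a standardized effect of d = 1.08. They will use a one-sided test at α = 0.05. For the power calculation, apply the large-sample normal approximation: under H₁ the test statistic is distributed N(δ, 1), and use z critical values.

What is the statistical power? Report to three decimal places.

Power ≈ 0.945

Noncentrality parameter: λ = d·√n = 1.08 × √9 = 3.2400
One-sided α = 0.05 → critical value z_{0.05} = 1.645.
Power = Φ(λ − 1.645) = Φ(1.595) = 0.9447.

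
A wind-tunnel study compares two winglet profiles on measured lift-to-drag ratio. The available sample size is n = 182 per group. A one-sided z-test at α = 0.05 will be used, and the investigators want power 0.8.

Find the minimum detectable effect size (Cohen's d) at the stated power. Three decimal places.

Need Φ(δ − 1.645) = 0.8, so δ = 1.645 + 0.842 = 2.486.
δ = d·√(n/2) ⇒ d = δ/√(n/2) = 2.486/√(182/2) = 0.2607.

d ≈ 0.261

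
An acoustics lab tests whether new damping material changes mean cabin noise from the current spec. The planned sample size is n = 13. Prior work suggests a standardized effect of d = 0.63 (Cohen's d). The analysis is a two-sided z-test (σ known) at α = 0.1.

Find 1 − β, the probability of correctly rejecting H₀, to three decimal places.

Noncentrality parameter: δ = d·√n = 0.63 × √13 = 2.2715
Two-sided α = 0.1 → critical value z_{0.05} = 1.645.
Power = Φ(δ − 1.645) + Φ(−δ − 1.645) = Φ(0.627) + Φ(-3.916) = 0.7346 + 0.0000 = 0.7346.

Power ≈ 0.735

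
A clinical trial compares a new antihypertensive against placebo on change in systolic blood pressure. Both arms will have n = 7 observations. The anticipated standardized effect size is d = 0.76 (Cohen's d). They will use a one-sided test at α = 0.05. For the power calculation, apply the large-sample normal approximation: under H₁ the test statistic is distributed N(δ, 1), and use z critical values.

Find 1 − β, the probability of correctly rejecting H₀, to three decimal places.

Power ≈ 0.412

Noncentrality parameter: δ = d·√(n/2) = 0.76 × √(7/2) = 1.4218
Critical value for a one-sided test at α = 0.05: z_α = 1.645.
Power = Φ(δ − 1.645) = Φ(-0.223) = 0.4118.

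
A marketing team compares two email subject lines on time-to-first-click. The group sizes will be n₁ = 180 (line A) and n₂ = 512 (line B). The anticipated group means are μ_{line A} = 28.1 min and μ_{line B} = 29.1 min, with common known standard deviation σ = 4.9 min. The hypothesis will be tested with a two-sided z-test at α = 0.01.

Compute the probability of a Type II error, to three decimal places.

Standardized effect: d = |μ_{line A} − μ_{line B}| / σ = |28.1 − 29.1| / 4.9 = 0.2041
Noncentrality parameter: δ = d / √(1/n₁ + 1/n₂) = 0.2041 / √(1/180 + 1/512) = 2.3552
Two-sided α = 0.01 → critical value z_{0.005} = 2.576.
Power = Φ(δ − 2.576) + Φ(−δ − 2.576) = Φ(-0.221) + Φ(-4.931) = 0.4127 + 0.0000 = 0.4127.
Type II error: β = 1 − power = 1 − 0.4127 = 0.5873.

β ≈ 0.587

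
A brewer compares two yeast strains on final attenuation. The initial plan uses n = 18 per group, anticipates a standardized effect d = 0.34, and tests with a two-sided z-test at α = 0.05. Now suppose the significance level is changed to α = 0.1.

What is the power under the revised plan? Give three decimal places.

δ = d·√(n/2) = 0.34 × √(18/2) = 1.0200 (unchanged). New critical value: z_{0.05} = 1.645.
Revised power = Φ(δ − 1.645) + Φ(−δ − 1.645) = Φ(-0.625) + Φ(-2.665) = 0.2660 + 0.0039 = 0.2699.

Power ≈ 0.270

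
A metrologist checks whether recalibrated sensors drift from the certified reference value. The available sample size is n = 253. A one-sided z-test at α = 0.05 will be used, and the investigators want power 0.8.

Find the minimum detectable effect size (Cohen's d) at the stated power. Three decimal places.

d ≈ 0.156

Required noncentrality: δ = z_{0.05} + z_{0.20} = 1.645 + 0.842 = 2.486.
δ = d·√n ⇒ d = δ/√n = 2.486/√253 = 0.1563.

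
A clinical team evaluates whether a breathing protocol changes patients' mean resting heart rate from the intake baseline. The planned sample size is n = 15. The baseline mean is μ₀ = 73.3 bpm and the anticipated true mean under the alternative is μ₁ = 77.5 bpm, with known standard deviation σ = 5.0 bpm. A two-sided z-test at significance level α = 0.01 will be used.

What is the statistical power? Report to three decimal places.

Power ≈ 0.751

Standardized effect: d = |μ₁ − μ₀| / σ = |77.5 − 73.3| / 5.0 = 0.8400
Noncentrality parameter: δ = d·√n = 0.8400 × √15 = 3.2533
Two-sided α = 0.01 → critical value z_{0.005} = 2.576.
Power = Φ(δ − 2.576) + Φ(−δ − 2.576) = Φ(0.677) + Φ(-5.829) = 0.7509 + 0.0000 = 0.7509.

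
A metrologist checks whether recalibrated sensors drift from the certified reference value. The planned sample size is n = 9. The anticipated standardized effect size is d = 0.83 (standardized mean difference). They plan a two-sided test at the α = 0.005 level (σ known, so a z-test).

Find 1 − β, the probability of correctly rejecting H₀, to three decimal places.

Noncentrality parameter: δ = d·√n = 0.83 × √9 = 2.4900
Critical value for a two-sided test at α = 0.005: z_{α/2} = 2.807.
Power = Φ(δ − 2.807) + Φ(−δ − 2.807) = Φ(-0.317) + Φ(-5.297) = 0.3756 + 0.0000 = 0.3756.

Power ≈ 0.376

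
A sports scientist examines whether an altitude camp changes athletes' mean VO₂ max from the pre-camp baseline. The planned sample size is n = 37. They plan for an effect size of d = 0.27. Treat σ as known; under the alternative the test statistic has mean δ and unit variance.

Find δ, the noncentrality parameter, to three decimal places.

δ ≈ 1.642

The noncentrality parameter scales effect size by the design's sample-size factor: δ = d·√n = 0.27 × √37 = 1.6423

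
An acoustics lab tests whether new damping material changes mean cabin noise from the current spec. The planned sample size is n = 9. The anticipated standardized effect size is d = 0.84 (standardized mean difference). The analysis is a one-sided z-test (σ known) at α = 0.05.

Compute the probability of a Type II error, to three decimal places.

Noncentrality parameter: δ = d·√n = 0.84 × √9 = 2.5200
One-sided α = 0.05 → critical value z_{0.05} = 1.645.
Power = Φ(δ − 1.645) = Φ(0.875) = 0.8093.
Type II error: β = 1 − power = 1 − 0.8093 = 0.1907.

β ≈ 0.191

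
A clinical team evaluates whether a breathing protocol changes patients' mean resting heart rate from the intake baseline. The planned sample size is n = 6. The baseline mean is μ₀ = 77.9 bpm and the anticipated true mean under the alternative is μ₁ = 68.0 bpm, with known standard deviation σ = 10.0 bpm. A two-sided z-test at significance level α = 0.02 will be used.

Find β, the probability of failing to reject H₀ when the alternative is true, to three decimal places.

Standardized effect: d = |μ₁ − μ₀| / σ = |68.0 − 77.9| / 10.0 = 0.9900
Noncentrality parameter: δ = d·√n = 0.9900 × √6 = 2.4250
Critical value for a two-sided test at α = 0.02: z_{α/2} = 2.326.
Power = Φ(δ − 2.326) + Φ(−δ − 2.326) = Φ(0.099) + Φ(-4.751) = 0.5393 + 0.0000 = 0.5393.
Type II error: β = 1 − power = 1 − 0.5393 = 0.4607.

β ≈ 0.461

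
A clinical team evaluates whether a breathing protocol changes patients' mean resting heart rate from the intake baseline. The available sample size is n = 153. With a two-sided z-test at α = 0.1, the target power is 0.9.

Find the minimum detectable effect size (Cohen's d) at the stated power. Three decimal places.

d ≈ 0.237

Need Φ(δ − 1.645) = 0.9, so δ = 1.645 + 1.282 = 2.926.
(The second rejection-region term Φ(−δ − z_{α/2}) is negligible and dropped.)
δ = d·√n ⇒ d = δ/√n = 2.926/√153 = 0.2366.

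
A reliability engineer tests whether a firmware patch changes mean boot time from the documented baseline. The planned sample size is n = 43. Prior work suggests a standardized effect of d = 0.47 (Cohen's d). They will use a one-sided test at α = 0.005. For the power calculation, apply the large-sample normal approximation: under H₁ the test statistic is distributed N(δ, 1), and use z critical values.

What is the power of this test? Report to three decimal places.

Noncentrality parameter: δ = d·√n = 0.47 × √43 = 3.0820
One-sided α = 0.005 → critical value z_{0.005} = 2.576.
Power = P(Z > 2.576 − δ) = Φ(0.506) = 0.6936.

Power ≈ 0.694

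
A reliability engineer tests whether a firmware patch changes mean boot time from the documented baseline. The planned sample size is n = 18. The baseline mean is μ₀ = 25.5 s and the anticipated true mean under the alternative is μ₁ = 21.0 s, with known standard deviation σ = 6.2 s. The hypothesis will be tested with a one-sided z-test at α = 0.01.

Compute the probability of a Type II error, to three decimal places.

Standardized effect: d = |μ₁ − μ₀| / σ = |21.0 − 25.5| / 6.2 = 0.7258
Noncentrality parameter: λ = d·√n = 0.7258 × √18 = 3.0793
One-sided α = 0.01 → critical value z_{0.01} = 2.326.
Power = Φ(λ − 2.326) = Φ(0.753) = 0.7743.
Type II error: β = 1 − power = 1 − 0.7743 = 0.2257.

β ≈ 0.226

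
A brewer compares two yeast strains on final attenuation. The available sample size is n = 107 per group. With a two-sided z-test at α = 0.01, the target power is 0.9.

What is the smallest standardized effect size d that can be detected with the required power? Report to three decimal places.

d ≈ 0.527

Required noncentrality: δ = z_{0.005} + z_{0.10} = 2.576 + 1.282 = 3.857.
(The second rejection-region term Φ(−δ − z_{α/2}) is negligible and dropped.)
δ = d·√(n/2) ⇒ d = δ/√(n/2) = 3.857/√(107/2) = 0.5274.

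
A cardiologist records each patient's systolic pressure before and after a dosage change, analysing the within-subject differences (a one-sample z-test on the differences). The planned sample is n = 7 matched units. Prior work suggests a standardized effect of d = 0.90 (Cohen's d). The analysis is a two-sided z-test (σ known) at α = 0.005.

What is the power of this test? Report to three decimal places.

Noncentrality parameter: δ = d·√n = 0.90 × √7 = 2.3812
Two-sided α = 0.005 → critical value z_{0.0025} = 2.807.
Power = Φ(δ − 2.807) + Φ(−δ − 2.807) = Φ(-0.426) + Φ(-5.188) = 0.3351 + 0.0000 = 0.3351.

Power ≈ 0.335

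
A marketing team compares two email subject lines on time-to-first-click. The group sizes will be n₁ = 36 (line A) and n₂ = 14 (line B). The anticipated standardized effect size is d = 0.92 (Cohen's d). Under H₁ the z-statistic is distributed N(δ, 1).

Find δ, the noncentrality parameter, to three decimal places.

δ ≈ 2.921

The noncentrality parameter scales effect size by the design's sample-size factor: δ = d / √(1/n₁ + 1/n₂) = 0.92 / √(1/36 + 1/14) = 2.9209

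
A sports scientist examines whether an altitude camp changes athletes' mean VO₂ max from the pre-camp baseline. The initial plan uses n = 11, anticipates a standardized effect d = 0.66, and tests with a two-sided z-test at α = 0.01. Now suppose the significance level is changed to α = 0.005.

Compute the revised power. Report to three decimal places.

δ = d·√n = 0.66 × √11 = 2.1890 (unchanged). New critical value: z_{0.0025} = 2.807.
Revised power = Φ(δ − 2.807) + Φ(−δ − 2.807) = Φ(-0.618) + Φ(-4.996) = 0.2683 + 0.0000 = 0.2683.

Power ≈ 0.268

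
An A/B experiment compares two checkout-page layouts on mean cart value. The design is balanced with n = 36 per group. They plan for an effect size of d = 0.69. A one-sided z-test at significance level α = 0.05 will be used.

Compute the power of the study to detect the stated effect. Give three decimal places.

Noncentrality parameter: δ = d·√(n/2) = 0.69 × √(36/2) = 2.9274
Critical value for a one-sided test at α = 0.05: z_α = 1.645.
Power = P(Z > 1.645 − δ) = Φ(1.283) = 0.9002.

Power ≈ 0.900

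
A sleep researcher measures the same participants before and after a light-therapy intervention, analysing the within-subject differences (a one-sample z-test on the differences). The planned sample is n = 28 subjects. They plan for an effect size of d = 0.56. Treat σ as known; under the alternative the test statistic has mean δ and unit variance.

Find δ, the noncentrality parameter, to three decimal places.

δ ≈ 2.963

The noncentrality parameter scales effect size by the design's sample-size factor: δ = d·√n = 0.56 × √28 = 2.9632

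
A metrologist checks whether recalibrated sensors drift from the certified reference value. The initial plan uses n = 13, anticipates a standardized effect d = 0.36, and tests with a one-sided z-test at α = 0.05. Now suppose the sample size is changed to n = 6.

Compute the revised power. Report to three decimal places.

Power ≈ 0.223

With n = 6: δ = d·√n = 0.36 × √6 = 0.8818. Critical value z_{0.05} = 1.645.
Revised power = P(Z > 1.645 − δ) = Φ(-0.763) = 0.2227.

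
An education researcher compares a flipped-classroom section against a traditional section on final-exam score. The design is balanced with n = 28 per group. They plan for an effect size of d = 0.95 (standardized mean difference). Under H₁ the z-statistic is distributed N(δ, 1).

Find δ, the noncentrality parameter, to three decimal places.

δ ≈ 3.555

The noncentrality parameter scales effect size by the design's sample-size factor: δ = d·√(n/2) = 0.95 × √(28/2) = 3.5546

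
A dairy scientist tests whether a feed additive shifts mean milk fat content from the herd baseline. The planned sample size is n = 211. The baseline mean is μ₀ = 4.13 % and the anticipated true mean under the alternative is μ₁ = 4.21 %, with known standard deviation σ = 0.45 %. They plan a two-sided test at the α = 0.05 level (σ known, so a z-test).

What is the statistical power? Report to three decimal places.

Power ≈ 0.733

Standardized effect: d = |μ₁ − μ₀| / σ = |4.21 − 4.13| / 0.45 = 0.1778
Noncentrality parameter: δ = d·√n = 0.1778 × √211 = 2.5824
Two-sided α = 0.05 → critical value z_{0.025} = 1.960.
Power = Φ(δ − 1.960) + Φ(−δ − 1.960) = Φ(0.622) + Φ(-4.542) = 0.7332 + 0.0000 = 0.7332.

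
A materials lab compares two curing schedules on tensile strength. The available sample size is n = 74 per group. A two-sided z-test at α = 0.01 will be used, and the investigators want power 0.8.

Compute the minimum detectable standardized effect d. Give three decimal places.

Need Φ(δ − 2.576) = 0.8, so δ = 2.576 + 0.842 = 3.417.
(Lower-tail contribution to power is negligible for δ > 0.)
δ = d·√(n/2) ⇒ d = δ/√(n/2) = 3.417/√(74/2) = 0.5618.

d ≈ 0.562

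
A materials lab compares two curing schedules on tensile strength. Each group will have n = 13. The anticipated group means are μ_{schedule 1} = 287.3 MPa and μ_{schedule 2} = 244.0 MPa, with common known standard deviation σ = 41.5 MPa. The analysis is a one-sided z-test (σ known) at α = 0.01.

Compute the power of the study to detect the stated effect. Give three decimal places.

Power ≈ 0.631

Standardized effect: d = |μ_{schedule 1} − μ_{schedule 2}| / σ = |287.3 − 244.0| / 41.5 = 1.0434
Noncentrality parameter: δ = d·√(n/2) = 1.0434 × √(13/2) = 2.6601
One-sided α = 0.01 → critical value z_{0.01} = 2.326.
Power = Φ(δ − 2.326) = Φ(0.334) = 0.6307.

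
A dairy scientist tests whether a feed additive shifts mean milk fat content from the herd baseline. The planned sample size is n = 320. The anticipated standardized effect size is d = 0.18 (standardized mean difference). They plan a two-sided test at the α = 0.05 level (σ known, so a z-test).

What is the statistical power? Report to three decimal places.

Noncentrality parameter: δ = d·√n = 0.18 × √320 = 3.2199
Two-sided α = 0.05 → critical value z_{0.025} = 1.960.
Power = Φ(δ − 1.960) + Φ(−δ − 1.960) = Φ(1.260) + Φ(-5.180) = 0.8962 + 0.0000 = 0.8962.

Power ≈ 0.896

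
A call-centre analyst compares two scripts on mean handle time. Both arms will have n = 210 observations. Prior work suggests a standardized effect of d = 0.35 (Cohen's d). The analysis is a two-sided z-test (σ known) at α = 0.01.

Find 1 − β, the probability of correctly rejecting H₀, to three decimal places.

Noncentrality parameter: δ = d·√(n/2) = 0.35 × √(210/2) = 3.5864
Critical value for a two-sided test at α = 0.01: z_{α/2} = 2.576.
Power = Φ(δ − 2.576) + Φ(−δ − 2.576) = Φ(1.011) + Φ(-6.162) = 0.8439 + 0.0000 = 0.8439.

Power ≈ 0.844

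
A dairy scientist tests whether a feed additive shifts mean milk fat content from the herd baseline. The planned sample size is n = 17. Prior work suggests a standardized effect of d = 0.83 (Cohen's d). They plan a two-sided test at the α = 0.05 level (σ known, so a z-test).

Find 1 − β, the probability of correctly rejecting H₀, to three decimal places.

Power ≈ 0.928

Noncentrality parameter: δ = d·√n = 0.83 × √17 = 3.4222
Two-sided α = 0.05 → critical value z_{0.025} = 1.960.
Power = Φ(δ − 1.960) + Φ(−δ − 1.960) = Φ(1.462) + Φ(-5.382) = 0.9282 + 0.0000 = 0.9282.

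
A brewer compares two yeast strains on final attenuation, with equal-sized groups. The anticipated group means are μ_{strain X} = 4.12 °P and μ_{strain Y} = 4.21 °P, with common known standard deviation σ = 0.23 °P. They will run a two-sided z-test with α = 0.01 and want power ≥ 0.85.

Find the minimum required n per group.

n = 171 per group

Standardized effect: d = |μ_{strain X} − μ_{strain Y}| / σ = |4.12 − 4.21| / 0.23 = 0.3913
Set Φ(δ − 2.576) = 0.85; then δ − 2.576 = Φ⁻¹(0.85) = 1.036, giving δ = 3.612.
(The Φ(−δ − z_{α/2}) term is vanishingly small for δ > 0 and is dropped in the standard sample-size formula.)
δ = d·√(n/2) ⇒ n = 2(δ/d)² = 2 × (3.612 / 0.3913)² = 170.44.
Rounding up, n = 171 per group.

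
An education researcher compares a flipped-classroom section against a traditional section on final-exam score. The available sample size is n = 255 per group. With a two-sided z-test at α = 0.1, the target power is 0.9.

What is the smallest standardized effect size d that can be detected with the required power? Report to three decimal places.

Required noncentrality: δ = z_{0.05} + z_{0.10} = 1.645 + 1.282 = 2.926.
(Lower-tail contribution to power is negligible for δ > 0.)
δ = d·√(n/2) ⇒ d = δ/√(n/2) = 2.926/√(255/2) = 0.2592.

d ≈ 0.259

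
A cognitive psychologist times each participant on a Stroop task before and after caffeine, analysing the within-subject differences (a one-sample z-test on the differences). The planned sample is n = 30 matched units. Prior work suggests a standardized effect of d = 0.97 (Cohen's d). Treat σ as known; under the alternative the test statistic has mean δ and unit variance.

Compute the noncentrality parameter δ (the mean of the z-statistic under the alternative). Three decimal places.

δ = d·√n = 0.97 × √30 = 5.3129

δ ≈ 5.313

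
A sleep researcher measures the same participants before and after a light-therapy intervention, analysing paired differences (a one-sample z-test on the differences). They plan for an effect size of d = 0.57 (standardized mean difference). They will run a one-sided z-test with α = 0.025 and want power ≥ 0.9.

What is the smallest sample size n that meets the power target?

n = 33

Set Φ(δ − 1.960) = 0.9; then δ − 1.960 = Φ⁻¹(0.9) = 1.282, giving δ = 3.242.
δ = d·√n ⇒ n = (δ/d)² = (3.242 / 0.57)² = 32.34.
Round up to the next whole unit.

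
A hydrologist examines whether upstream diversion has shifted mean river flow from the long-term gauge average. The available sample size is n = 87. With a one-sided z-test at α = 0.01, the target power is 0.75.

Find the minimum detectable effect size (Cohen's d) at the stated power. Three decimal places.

d ≈ 0.322

Need Φ(δ − 2.326) = 0.75, so δ = 2.326 + 0.674 = 3.001.
δ = d·√n ⇒ d = δ/√n = 3.001/√87 = 0.3217.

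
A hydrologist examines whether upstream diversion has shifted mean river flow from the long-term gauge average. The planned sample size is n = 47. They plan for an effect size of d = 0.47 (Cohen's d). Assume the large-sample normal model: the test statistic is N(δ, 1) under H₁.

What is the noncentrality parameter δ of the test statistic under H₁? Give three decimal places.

δ ≈ 3.222

The noncentrality parameter scales effect size by the design's sample-size factor: δ = d·√n = 0.47 × √47 = 3.2222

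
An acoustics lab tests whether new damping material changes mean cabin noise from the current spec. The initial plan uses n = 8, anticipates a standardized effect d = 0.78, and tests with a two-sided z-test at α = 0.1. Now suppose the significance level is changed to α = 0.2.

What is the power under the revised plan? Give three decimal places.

Power ≈ 0.823

δ = d·√n = 0.78 × √8 = 2.2062 (unchanged). New critical value: z_{0.1} = 1.282.
Revised power = Φ(δ − 1.282) + Φ(−δ − 1.282) = Φ(0.925) + Φ(-3.488) = 0.8224 + 0.0002 = 0.8227.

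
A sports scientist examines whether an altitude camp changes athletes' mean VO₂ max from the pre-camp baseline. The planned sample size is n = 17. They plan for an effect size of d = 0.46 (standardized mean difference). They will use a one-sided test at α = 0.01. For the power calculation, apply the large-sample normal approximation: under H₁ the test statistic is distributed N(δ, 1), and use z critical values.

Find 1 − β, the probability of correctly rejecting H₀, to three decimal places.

Power ≈ 0.334

Noncentrality parameter: δ = d·√n = 0.46 × √17 = 1.8966
One-sided α = 0.01 → critical value z_{0.01} = 2.326.
Power = P(Z > 2.326 − δ) = Φ(-0.430) = 0.3337.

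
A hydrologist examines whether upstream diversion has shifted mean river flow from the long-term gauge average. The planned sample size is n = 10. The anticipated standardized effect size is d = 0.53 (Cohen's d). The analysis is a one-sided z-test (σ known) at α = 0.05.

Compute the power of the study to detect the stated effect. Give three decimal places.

Noncentrality parameter: δ = d·√n = 0.53 × √10 = 1.6760
Critical value for a one-sided test at α = 0.05: z_α = 1.645.
Power = Φ(δ − 1.645) = Φ(0.031) = 0.5124.

Power ≈ 0.512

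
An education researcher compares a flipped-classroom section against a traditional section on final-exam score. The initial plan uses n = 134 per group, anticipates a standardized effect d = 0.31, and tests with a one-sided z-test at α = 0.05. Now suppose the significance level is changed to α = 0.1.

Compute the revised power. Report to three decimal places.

Power ≈ 0.895

δ = d·√(n/2) = 0.31 × √(134/2) = 2.5375 (unchanged). New critical value: z_{0.1} = 1.282.
Revised power = Φ(δ − 1.282) = Φ(1.256) = 0.8954.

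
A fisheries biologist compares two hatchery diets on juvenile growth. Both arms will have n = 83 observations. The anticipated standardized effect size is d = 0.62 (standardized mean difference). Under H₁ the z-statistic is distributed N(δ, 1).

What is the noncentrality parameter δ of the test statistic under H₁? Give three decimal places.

δ ≈ 3.994

The noncentrality parameter scales effect size by the design's sample-size factor: δ = d·√(n/2) = 0.62 × √(83/2) = 3.9941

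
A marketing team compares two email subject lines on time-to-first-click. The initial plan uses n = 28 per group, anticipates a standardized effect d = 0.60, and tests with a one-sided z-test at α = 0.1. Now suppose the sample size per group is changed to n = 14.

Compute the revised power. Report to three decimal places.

Power ≈ 0.620

With n = 14 per group: δ = d·√(n/2) = 0.60 × √(14/2) = 1.5875. Critical value z_{0.1} = 1.282.
Revised power = Φ(δ − 1.282) = Φ(0.306) = 0.6202.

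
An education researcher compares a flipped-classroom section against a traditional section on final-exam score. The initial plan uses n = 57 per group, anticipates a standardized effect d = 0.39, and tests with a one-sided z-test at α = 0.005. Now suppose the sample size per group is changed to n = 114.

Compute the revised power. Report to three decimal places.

Power ≈ 0.644

With n = 114 per group: δ = d·√(n/2) = 0.39 × √(114/2) = 2.9444. Critical value z_{0.005} = 2.576.
Revised power = P(Z > 2.576 − δ) = Φ(0.369) = 0.6438.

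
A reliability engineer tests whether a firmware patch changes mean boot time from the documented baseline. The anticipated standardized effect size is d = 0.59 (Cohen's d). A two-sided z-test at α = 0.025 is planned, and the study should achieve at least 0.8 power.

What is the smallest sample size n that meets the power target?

Set Φ(δ − 2.241) = 0.8; then δ − 2.241 = Φ⁻¹(0.8) = 0.842, giving δ = 3.083.
(For δ > 0 the lower-tail rejection region contributes negligibly to power, so the one-term inversion is standard.)
δ = d·√n ⇒ n = (δ/d)² = (3.083 / 0.59)² = 27.31.
Round up to the next whole unit.

n = 28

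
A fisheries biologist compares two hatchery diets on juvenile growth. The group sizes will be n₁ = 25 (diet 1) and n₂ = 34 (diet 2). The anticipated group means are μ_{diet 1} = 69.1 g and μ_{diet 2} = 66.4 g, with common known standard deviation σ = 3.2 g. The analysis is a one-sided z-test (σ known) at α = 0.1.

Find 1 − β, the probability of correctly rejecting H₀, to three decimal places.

Power ≈ 0.973

Standardized effect: d = |μ_{diet 1} − μ_{diet 2}| / σ = |69.1 − 66.4| / 3.2 = 0.8438
Noncentrality parameter: δ = d / √(1/n₁ + 1/n₂) = 0.8438 / √(1/25 + 1/34) = 3.2026
One-sided α = 0.1 → critical value z_{0.1} = 1.282.
Power = P(Z > 1.282 − δ) = Φ(1.921) = 0.9726.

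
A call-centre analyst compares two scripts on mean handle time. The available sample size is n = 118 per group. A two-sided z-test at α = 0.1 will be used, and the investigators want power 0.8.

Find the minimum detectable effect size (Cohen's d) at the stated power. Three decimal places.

d ≈ 0.324

Required noncentrality: δ = z_{0.05} + z_{0.20} = 1.645 + 0.842 = 2.486.
(The second rejection-region term Φ(−δ − z_{α/2}) is negligible and dropped.)
δ = d·√(n/2) ⇒ d = δ/√(n/2) = 2.486/√(118/2) = 0.3237.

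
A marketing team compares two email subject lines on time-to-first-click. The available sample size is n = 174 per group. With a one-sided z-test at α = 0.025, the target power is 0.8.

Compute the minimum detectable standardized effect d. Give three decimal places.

Required noncentrality: δ = z_{0.025} + z_{0.20} = 1.960 + 0.842 = 2.802.
δ = d·√(n/2) ⇒ d = δ/√(n/2) = 2.802/√(174/2) = 0.3004.

d ≈ 0.300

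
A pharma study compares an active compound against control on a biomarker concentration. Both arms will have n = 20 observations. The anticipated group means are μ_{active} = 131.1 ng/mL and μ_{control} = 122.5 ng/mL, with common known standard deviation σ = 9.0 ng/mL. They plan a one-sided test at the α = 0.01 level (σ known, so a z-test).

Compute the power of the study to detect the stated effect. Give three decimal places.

Standardized effect: d = |μ_{active} − μ_{control}| / σ = |131.1 − 122.5| / 9.0 = 0.9556
Noncentrality parameter: δ = d·√(n/2) = 0.9556 × √(20/2) = 3.0217
One-sided α = 0.01 → critical value z_{0.01} = 2.326.
Power = Φ(δ − 2.326) = Φ(0.695) = 0.7566.

Power ≈ 0.757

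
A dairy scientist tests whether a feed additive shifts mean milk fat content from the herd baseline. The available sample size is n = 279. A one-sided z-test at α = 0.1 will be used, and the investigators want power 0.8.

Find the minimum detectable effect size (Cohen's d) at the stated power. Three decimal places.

d ≈ 0.127

Required noncentrality: δ = z_{0.1} + z_{0.20} = 1.282 + 0.842 = 2.123.
δ = d·√n ⇒ d = δ/√n = 2.123/√279 = 0.1271.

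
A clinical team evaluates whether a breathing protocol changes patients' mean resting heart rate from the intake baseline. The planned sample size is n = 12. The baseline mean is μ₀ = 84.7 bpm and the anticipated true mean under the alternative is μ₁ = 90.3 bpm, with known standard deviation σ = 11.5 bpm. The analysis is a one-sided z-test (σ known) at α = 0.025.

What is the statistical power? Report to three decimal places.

Standardized effect: d = |μ₁ − μ₀| / σ = |90.3 − 84.7| / 11.5 = 0.4870
Noncentrality parameter: δ = d·√n = 0.4870 × √12 = 1.6869
Critical value for a one-sided test at α = 0.025: z_α = 1.960.
Power = P(Z > 1.960 − δ) = Φ(-0.273) = 0.3924.

Power ≈ 0.392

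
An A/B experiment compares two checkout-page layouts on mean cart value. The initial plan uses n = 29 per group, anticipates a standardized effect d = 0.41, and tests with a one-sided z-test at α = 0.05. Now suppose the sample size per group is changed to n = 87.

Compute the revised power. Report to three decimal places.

With n = 87 per group: δ = d·√(n/2) = 0.41 × √(87/2) = 2.7041. Critical value z_{0.05} = 1.645.
Revised power = P(Z > 1.645 − δ) = Φ(1.059) = 0.8553.

Power ≈ 0.855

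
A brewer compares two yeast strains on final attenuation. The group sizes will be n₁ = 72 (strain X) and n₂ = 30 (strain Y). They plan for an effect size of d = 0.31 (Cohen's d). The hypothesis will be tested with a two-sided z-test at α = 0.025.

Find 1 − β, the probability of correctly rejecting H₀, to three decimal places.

Noncentrality parameter: δ = d / √(1/n₁ + 1/n₂) = 0.31 / √(1/72 + 1/30) = 1.4266
Two-sided α = 0.025 → critical value z_{0.0125} = 2.241.
Power = Φ(δ − 2.241) + Φ(−δ − 2.241) = Φ(-0.815) + Φ(-3.668) = 0.2076 + 0.0001 = 0.2077.

Power ≈ 0.208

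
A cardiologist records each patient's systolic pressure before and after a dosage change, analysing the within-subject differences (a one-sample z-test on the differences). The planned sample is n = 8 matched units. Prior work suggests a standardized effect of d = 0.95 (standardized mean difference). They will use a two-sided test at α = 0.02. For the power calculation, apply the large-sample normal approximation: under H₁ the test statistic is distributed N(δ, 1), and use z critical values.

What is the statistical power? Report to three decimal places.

Power ≈ 0.641

Noncentrality parameter: δ = d·√n = 0.95 × √8 = 2.6870
Two-sided α = 0.02 → critical value z_{0.01} = 2.326.
Power = Φ(δ − 2.326) + Φ(−δ − 2.326) = Φ(0.361) + Φ(-5.013) = 0.6408 + 0.0000 = 0.6408.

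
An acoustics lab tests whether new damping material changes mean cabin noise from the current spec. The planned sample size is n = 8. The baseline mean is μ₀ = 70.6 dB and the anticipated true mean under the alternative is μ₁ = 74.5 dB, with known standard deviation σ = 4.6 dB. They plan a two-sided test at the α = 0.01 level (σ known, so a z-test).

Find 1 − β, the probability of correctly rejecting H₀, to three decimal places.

Standardized effect: d = |μ₁ − μ₀| / σ = |74.5 − 70.6| / 4.6 = 0.8478
Noncentrality parameter: δ = d·√n = 0.8478 × √8 = 2.3980
Two-sided α = 0.01 → critical value z_{0.005} = 2.576.
Power = Φ(δ − 2.576) + Φ(−δ − 2.576) = Φ(-0.178) + Φ(-4.974) = 0.4294 + 0.0000 = 0.4294.

Power ≈ 0.429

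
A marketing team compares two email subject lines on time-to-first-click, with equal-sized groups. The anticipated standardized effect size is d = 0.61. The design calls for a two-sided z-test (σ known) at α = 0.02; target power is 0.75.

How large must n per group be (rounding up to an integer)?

For power 0.75 need Φ(δ − z_{0.01}) = 0.75, so δ = z_{0.01} + z_{0.25} = 2.326 + 0.674 = 3.001.
(For δ > 0 the lower-tail rejection region contributes negligibly to power, so the one-term inversion is standard.)
δ = d·√(n/2) ⇒ n = 2(δ/d)² = 2 × (3.001 / 0.61)² = 48.40.
Round up to the next whole unit.

n = 49 per group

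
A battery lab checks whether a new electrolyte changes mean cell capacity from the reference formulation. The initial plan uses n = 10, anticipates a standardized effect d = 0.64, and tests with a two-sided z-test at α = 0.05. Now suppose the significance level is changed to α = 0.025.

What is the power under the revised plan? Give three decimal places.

δ = d·√n = 0.64 × √10 = 2.0239 (unchanged). New critical value: z_{0.0125} = 2.241.
Revised power = Φ(δ − 2.241) + Φ(−δ − 2.241) = Φ(-0.218) + Φ(-4.265) = 0.4139 + 0.0000 = 0.4139.

Power ≈ 0.414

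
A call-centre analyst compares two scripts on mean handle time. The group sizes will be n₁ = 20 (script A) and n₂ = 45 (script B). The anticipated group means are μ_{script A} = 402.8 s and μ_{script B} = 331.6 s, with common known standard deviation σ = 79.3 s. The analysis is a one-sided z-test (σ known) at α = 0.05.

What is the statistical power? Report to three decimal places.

Power ≈ 0.955

Standardized effect: d = |μ_{script A} − μ_{script B}| / σ = |402.8 − 331.6| / 79.3 = 0.8979
Noncentrality parameter: δ = d / √(1/n₁ + 1/n₂) = 0.8979 / √(1/20 + 1/45) = 3.3410
Critical value for a one-sided test at α = 0.05: z_α = 1.645.
Power = P(Z > 1.645 − δ) = Φ(1.696) = 0.9551.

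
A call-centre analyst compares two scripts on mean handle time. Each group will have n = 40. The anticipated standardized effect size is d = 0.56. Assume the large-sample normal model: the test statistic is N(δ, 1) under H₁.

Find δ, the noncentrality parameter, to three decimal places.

δ ≈ 2.504

The noncentrality parameter scales effect size by the design's sample-size factor: δ = d·√(n/2) = 0.56 × √(40/2) = 2.5044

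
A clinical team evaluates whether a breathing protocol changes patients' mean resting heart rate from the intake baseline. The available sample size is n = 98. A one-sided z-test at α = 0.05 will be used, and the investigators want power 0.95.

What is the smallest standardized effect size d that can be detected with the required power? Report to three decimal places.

d ≈ 0.332

Need Φ(δ − 1.645) = 0.95, so δ = 1.645 + 1.645 = 3.290.
δ = d·√n ⇒ d = δ/√n = 3.290/√98 = 0.3323.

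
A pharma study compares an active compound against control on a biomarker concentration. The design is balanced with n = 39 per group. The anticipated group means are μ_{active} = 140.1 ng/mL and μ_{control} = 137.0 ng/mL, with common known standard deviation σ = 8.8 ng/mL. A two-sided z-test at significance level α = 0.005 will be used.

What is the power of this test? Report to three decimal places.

Standardized effect: d = |μ_{active} − μ_{control}| / σ = |140.1 − 137.0| / 8.8 = 0.3523
Noncentrality parameter: δ = d·√(n/2) = 0.3523 × √(39/2) = 1.5556
Critical value for a two-sided test at α = 0.005: z_{α/2} = 2.807.
Power = Φ(δ − 2.807) + Φ(−δ − 2.807) = Φ(-1.251) + Φ(-4.363) = 0.1054 + 0.0000 = 0.1054.

Power ≈ 0.105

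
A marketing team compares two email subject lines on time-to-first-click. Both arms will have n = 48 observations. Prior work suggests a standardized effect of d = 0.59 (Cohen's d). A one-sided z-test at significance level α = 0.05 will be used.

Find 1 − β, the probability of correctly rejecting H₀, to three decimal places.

Noncentrality parameter: δ = d·√(n/2) = 0.59 × √(48/2) = 2.8904
One-sided α = 0.05 → critical value z_{0.05} = 1.645.
Power = P(Z > 1.645 − δ) = Φ(1.246) = 0.8935.

Power ≈ 0.894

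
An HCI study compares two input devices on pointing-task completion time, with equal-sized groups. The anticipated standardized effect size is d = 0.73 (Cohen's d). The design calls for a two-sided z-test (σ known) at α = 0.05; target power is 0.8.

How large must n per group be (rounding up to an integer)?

n = 30 per group

For power 0.8 need Φ(δ − z_{0.025}) = 0.8, so δ = z_{0.025} + z_{0.20} = 1.960 + 0.842 = 2.802.
(For δ > 0 the lower-tail rejection region contributes negligibly to power, so the one-term inversion is standard.)
δ = d·√(n/2) ⇒ n = 2(δ/d)² = 2 × (2.802 / 0.73)² = 29.46.
Round up to the next whole unit.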